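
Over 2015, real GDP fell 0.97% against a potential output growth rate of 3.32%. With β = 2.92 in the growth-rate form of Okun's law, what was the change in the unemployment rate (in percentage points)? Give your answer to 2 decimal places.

Growth-rate Okun's law: g_Y = g_Y* - β × Δu, so Δu = (g_Y* - g_Y)/β.
Δu = (3.32 + 0.97)/2.92 = 4.29/2.92 = 1.47 percentage points.

1.47 percentage points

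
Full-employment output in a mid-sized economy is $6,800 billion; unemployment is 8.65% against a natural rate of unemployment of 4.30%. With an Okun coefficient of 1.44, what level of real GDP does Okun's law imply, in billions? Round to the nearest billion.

Unemployment gap = 8.65 - 4.3 = 4.35 points, so the output gap is -1.44 × 4.35 = -6.264%.
Actual GDP = 6800 × (1 - 6.264/100) = 6800 × 0.93736 ≈ 6374 billion.

$6,374 billion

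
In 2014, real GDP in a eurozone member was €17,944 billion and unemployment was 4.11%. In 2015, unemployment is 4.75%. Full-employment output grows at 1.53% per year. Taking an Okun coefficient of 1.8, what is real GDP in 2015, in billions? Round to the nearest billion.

Δu = 4.75 - 4.11 = 0.64 points.
Okun's law (growth form): g_Y = g_Y* - β × Δu = 1.53 - 1.8 × (0.64) = 1.53 - 1.152 = 0.378%.
Real GDP in the next year = 17944 × (1 + 0.378/100) = 17944 × 1.00378 ≈ 18012 billion.

€18,012 billion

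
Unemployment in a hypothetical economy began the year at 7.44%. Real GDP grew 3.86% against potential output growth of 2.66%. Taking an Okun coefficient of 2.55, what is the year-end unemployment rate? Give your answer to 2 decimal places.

6.97%

Growth-rate Okun's law: g_Y = g_Y* - β × Δu, so Δu = (g_Y* - g_Y)/β.
Δu = (2.66 - 3.86)/2.55 = -1.2/2.55 = -0.47 percentage points.
Year-end unemployment = 7.44 - 0.47 = 6.97%.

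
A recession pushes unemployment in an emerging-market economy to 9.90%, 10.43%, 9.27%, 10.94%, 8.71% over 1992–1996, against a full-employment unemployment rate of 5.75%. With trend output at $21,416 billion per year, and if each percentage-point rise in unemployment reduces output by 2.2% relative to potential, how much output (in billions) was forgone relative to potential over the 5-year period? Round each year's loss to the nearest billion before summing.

$9,658 billion

Year 1992: gap = -2.2 × (9.9 - 5.75) = -9.13%, loss ≈ 21416 × 9.13/100 ≈ 1955.
Year 1993: gap = -2.2 × (10.43 - 5.75) = -10.296%, loss ≈ 21416 × 10.296/100 ≈ 2205.
Year 1994: gap = -2.2 × (9.27 - 5.75) = -7.744%, loss ≈ 21416 × 7.744/100 ≈ 1658.
Year 1995: gap = -2.2 × (10.94 - 5.75) = -11.418%, loss ≈ 21416 × 11.418/100 ≈ 2445.
Year 1996: gap = -2.2 × (8.71 - 5.75) = -6.512%, loss ≈ 21416 × 6.512/100 ≈ 1395.
Total lost output = 1955 + 2205 + 1658 + 2445 + 1395 = 9658 billion.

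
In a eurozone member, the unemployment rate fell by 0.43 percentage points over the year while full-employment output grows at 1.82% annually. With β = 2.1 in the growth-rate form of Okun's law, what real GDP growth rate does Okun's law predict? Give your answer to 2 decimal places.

2.72%

Growth-rate Okun's law: g_Y = g_Y* - β × Δu.
g_Y = 1.82 - 2.1 × (-0.43) = 1.82 + 0.903 = 2.723%, i.e. 2.72% to 2 d.p.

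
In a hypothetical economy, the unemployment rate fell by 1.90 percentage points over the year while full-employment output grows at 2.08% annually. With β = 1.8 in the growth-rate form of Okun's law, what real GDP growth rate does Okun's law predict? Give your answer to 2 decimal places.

Growth-rate Okun's law: g_Y = g_Y* - β × Δu.
g_Y = 2.08 - 1.8 × (-1.90) = 2.08 + 3.42 = 5.5%, i.e. 5.50% to 2 d.p.

5.50%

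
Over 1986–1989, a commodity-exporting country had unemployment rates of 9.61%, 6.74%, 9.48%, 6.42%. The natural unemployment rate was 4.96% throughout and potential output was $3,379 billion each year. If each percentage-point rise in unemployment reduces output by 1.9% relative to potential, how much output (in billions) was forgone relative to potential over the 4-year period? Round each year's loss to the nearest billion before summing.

Year 1986: gap = -1.9 × (9.61 - 4.96) = -8.835%, loss ≈ 3379 × 8.835/100 ≈ 299.
Year 1987: gap = -1.9 × (6.74 - 4.96) = -3.382%, loss ≈ 3379 × 3.382/100 ≈ 114.
Year 1988: gap = -1.9 × (9.48 - 4.96) = -8.588%, loss ≈ 3379 × 8.588/100 ≈ 290.
Year 1989: gap = -1.9 × (6.42 - 4.96) = -2.774%, loss ≈ 3379 × 2.774/100 ≈ 94.
Total lost output = 299 + 114 + 290 + 94 = 797 billion.

$797 billion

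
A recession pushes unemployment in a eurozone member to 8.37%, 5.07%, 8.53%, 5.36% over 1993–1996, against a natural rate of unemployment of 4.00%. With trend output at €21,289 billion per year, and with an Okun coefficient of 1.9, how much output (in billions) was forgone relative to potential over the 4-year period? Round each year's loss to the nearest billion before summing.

Year 1993: gap = -1.9 × (8.37 - 4) = -8.303%, loss ≈ 21289 × 8.303/100 ≈ 1768.
Year 1994: gap = -1.9 × (5.07 - 4) = -2.033%, loss ≈ 21289 × 2.033/100 ≈ 433.
Year 1995: gap = -1.9 × (8.53 - 4) = -8.607%, loss ≈ 21289 × 8.607/100 ≈ 1832.
Year 1996: gap = -1.9 × (5.36 - 4) = -2.584%, loss ≈ 21289 × 2.584/100 ≈ 550.
Total lost output = 1768 + 433 + 1832 + 550 = 4583 billion.

€4,583 billion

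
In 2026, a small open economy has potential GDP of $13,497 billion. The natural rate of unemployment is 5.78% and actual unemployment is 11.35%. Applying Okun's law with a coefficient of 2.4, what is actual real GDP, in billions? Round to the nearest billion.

$11,693 billion

Unemployment gap = 11.35 - 5.78 = 5.57 points, so the output gap is -2.4 × 5.57 = -13.368%.
Actual GDP = 13497 × (1 - 13.368/100) = 13497 × 0.86632 ≈ 11693 billion.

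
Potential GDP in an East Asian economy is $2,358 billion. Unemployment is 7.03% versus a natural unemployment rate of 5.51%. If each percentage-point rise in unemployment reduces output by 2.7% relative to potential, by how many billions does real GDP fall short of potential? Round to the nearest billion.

$97 billion

Output gap = -2.7 × (7.03 - 5.51) = -2.7 × 1.52 = -4.104%.
Actual GDP ≈ 2358 × 0.95896 ≈ 2261 billion, so the shortfall is 2358 - 2261 = 97 billion.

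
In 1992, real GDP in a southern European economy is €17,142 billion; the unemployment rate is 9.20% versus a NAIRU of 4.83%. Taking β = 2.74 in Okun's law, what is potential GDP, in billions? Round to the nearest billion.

€19,474 billion

Unemployment gap = 9.2 - 4.83 = 4.37 points, so output gap = -2.74 × 4.37 = -11.9738%.
Since Y = Y* × (1 + gap/100), Y* = 17142/0.880262 ≈ 19474 billion.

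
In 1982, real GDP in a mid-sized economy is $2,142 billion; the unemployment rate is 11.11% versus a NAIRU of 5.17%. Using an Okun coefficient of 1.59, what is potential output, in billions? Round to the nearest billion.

Unemployment gap = 11.11 - 5.17 = 5.94 points, so output gap = -1.59 × 5.94 = -9.4446%.
Since Y = Y* × (1 + gap/100), Y* = 2142/0.905554 ≈ 2365 billion.

$2,365 billion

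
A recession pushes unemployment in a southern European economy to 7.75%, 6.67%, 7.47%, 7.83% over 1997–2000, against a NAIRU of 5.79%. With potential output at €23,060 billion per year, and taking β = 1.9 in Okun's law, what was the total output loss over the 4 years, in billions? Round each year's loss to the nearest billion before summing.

€2,875 billion

Year 1997: gap = -1.9 × (7.75 - 5.79) = -3.724%, loss ≈ 23060 × 3.724/100 ≈ 859.
Year 1998: gap = -1.9 × (6.67 - 5.79) = -1.672%, loss ≈ 23060 × 1.672/100 ≈ 386.
Year 1999: gap = -1.9 × (7.47 - 5.79) = -3.192%, loss ≈ 23060 × 3.192/100 ≈ 736.
Year 2000: gap = -1.9 × (7.83 - 5.79) = -3.876%, loss ≈ 23060 × 3.876/100 ≈ 894.
Total lost output = 859 + 386 + 736 + 894 = 2875 billion.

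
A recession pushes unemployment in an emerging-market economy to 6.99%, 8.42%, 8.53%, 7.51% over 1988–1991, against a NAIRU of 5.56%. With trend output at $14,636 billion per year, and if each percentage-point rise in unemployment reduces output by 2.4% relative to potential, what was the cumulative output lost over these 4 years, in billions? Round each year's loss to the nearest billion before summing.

$3,235 billion

Year 1988: gap = -2.4 × (6.99 - 5.56) = -3.432%, loss ≈ 14636 × 3.432/100 ≈ 502.
Year 1989: gap = -2.4 × (8.42 - 5.56) = -6.864%, loss ≈ 14636 × 6.864/100 ≈ 1005.
Year 1990: gap = -2.4 × (8.53 - 5.56) = -7.128%, loss ≈ 14636 × 7.128/100 ≈ 1043.
Year 1991: gap = -2.4 × (7.51 - 5.56) = -4.68%, loss ≈ 14636 × 4.68/100 ≈ 685.
Total lost output = 502 + 1005 + 1043 + 685 = 3235 billion.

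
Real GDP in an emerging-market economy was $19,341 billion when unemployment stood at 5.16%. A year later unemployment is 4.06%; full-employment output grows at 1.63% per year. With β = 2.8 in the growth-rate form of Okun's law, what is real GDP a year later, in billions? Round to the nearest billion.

Δu = 4.06 - 5.16 = -1.1 points.
Okun's law (growth form): g_Y = g_Y* - β × Δu = 1.63 - 2.8 × (-1.10) = 1.63 + 3.08 = 4.71%.
Real GDP in the next year = 19341 × (1 + 4.71/100) = 19341 × 1.0471 ≈ 20252 billion.

$20,252 billion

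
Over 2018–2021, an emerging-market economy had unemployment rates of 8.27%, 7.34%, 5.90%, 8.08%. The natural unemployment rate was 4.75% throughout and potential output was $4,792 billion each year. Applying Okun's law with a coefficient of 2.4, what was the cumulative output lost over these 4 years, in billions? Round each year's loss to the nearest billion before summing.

$1,218 billion

Year 2018: gap = -2.4 × (8.27 - 4.75) = -8.448%, loss ≈ 4792 × 8.448/100 ≈ 405.
Year 2019: gap = -2.4 × (7.34 - 4.75) = -6.216%, loss ≈ 4792 × 6.216/100 ≈ 298.
Year 2020: gap = -2.4 × (5.9 - 4.75) = -2.76%, loss ≈ 4792 × 2.76/100 ≈ 132.
Year 2021: gap = -2.4 × (8.08 - 4.75) = -7.992%, loss ≈ 4792 × 7.992/100 ≈ 383.
Total lost output = 405 + 298 + 132 + 383 = 1218 billion.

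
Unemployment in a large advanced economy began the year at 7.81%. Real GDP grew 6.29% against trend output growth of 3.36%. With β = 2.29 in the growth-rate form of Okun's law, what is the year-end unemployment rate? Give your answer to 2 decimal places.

6.53%

Growth-rate Okun's law: g_Y = g_Y* - β × Δu, so Δu = (g_Y* - g_Y)/β.
Δu = (3.36 - 6.29)/2.29 = -2.93/2.29 = -1.28 percentage points.
Year-end unemployment = 7.81 - 1.28 = 6.53%.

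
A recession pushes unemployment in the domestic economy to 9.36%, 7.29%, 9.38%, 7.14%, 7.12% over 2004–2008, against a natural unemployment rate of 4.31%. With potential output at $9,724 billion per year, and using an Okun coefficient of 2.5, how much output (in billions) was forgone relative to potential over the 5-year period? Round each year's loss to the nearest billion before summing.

Year 2004: gap = -2.5 × (9.36 - 4.31) = -12.625%, loss ≈ 9724 × 12.625/100 ≈ 1228.
Year 2005: gap = -2.5 × (7.29 - 4.31) = -7.45%, loss ≈ 9724 × 7.45/100 ≈ 724.
Year 2006: gap = -2.5 × (9.38 - 4.31) = -12.675%, loss ≈ 9724 × 12.675/100 ≈ 1233.
Year 2007: gap = -2.5 × (7.14 - 4.31) = -7.075%, loss ≈ 9724 × 7.075/100 ≈ 688.
Year 2008: gap = -2.5 × (7.12 - 4.31) = -7.025%, loss ≈ 9724 × 7.025/100 ≈ 683.
Total lost output = 1228 + 724 + 1233 + 688 + 683 = 4556 billion.

$4,556 billion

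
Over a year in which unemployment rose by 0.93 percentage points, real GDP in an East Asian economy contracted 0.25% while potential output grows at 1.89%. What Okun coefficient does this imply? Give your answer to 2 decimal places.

β ≈ 2.30

Growth form: g_Y = g_Y* - β × Δu, so β = (g_Y* - g_Y)/Δu.
β = (1.89 + 0.25)/0.93 = 2.14/0.93 = 2.30.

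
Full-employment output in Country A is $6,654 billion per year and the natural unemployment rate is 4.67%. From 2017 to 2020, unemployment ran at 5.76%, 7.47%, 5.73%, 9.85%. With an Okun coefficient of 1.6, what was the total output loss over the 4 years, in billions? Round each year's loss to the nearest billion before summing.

Year 2017: gap = -1.6 × (5.76 - 4.67) = -1.744%, loss ≈ 6654 × 1.744/100 ≈ 116.
Year 2018: gap = -1.6 × (7.47 - 4.67) = -4.48%, loss ≈ 6654 × 4.48/100 ≈ 298.
Year 2019: gap = -1.6 × (5.73 - 4.67) = -1.696%, loss ≈ 6654 × 1.696/100 ≈ 113.
Year 2020: gap = -1.6 × (9.85 - 4.67) = -8.288%, loss ≈ 6654 × 8.288/100 ≈ 551.
Total lost output = 116 + 298 + 113 + 551 = 1078 billion.

$1,078 billion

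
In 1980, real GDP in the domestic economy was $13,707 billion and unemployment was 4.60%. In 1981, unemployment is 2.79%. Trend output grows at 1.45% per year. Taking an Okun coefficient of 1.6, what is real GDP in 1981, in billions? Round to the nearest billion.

Δu = 2.79 - 4.6 = -1.81 points.
Okun's law (growth form): g_Y = g_Y* - β × Δu = 1.45 - 1.6 × (-1.81) = 1.45 + 2.896 = 4.346%.
Real GDP in the next year = 13707 × (1 + 4.346/100) = 13707 × 1.04346 ≈ 14303 billion.

$14,303 billion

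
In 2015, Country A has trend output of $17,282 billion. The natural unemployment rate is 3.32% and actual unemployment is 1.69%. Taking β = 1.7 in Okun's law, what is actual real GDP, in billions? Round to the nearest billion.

$17,761 billion

Unemployment gap = 1.69 - 3.32 = -1.63 points, so the output gap is -1.7 × (-1.63) = 2.771%.
Actual GDP = 17282 × (1 + 2.771/100) = 17282 × 1.02771 ≈ 17761 billion.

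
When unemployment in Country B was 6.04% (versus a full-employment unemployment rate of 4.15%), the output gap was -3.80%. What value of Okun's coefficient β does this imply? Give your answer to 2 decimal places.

Okun's law: output gap = -β × (u - u*).
-3.80 = -β × (6.04 - 4.15) = -β × 1.89, so β = 3.8/1.89 = 2.01.

β ≈ 2.01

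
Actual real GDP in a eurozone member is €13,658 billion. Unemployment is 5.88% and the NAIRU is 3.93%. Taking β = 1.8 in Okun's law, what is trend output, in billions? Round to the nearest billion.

€14,155 billion

Unemployment gap = 5.88 - 3.93 = 1.95 points, so output gap = -1.8 × 1.95 = -3.51%.
Since Y = Y* × (1 + gap/100), Y* = 13658/0.9649 ≈ 14155 billion.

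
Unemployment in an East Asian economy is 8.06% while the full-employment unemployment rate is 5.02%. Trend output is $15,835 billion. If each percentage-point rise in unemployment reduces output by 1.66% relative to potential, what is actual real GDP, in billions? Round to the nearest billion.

Unemployment gap = 8.06 - 5.02 = 3.04 points, so the output gap is -1.66 × 3.04 = -5.0464%.
Actual GDP = 15835 × (1 - 5.0464/100) = 15835 × 0.949536 ≈ 15036 billion.

$15,036 billion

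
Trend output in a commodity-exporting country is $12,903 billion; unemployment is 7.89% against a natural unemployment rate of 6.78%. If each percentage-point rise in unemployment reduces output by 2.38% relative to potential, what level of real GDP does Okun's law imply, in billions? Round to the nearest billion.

Unemployment gap = 7.89 - 6.78 = 1.11 points, so the output gap is -2.38 × 1.11 = -2.6418%.
Actual GDP = 12903 × (1 - 2.6418/100) = 12903 × 0.973582 ≈ 12562 billion.

$12,562 billion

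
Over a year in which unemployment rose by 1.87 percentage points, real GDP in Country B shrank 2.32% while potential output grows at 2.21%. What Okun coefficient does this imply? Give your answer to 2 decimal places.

β ≈ 2.42

Growth form: g_Y = g_Y* - β × Δu, so β = (g_Y* - g_Y)/Δu.
β = (2.21 + 2.32)/1.87 = 4.53/1.87 = 2.42.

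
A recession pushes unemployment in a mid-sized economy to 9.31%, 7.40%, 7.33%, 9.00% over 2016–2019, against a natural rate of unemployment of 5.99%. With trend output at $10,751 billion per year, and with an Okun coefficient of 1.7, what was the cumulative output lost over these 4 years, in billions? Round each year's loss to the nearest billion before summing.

Year 2016: gap = -1.7 × (9.31 - 5.99) = -5.644%, loss ≈ 10751 × 5.644/100 ≈ 607.
Year 2017: gap = -1.7 × (7.4 - 5.99) = -2.397%, loss ≈ 10751 × 2.397/100 ≈ 258.
Year 2018: gap = -1.7 × (7.33 - 5.99) = -2.278%, loss ≈ 10751 × 2.278/100 ≈ 245.
Year 2019: gap = -1.7 × (9 - 5.99) = -5.117%, loss ≈ 10751 × 5.117/100 ≈ 550.
Total lost output = 607 + 258 + 245 + 550 = 1660 billion.

$1,660 billion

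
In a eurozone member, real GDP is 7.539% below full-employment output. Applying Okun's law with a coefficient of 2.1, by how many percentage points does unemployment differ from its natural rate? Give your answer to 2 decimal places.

Okun's law: output gap = -β × (u - u*), so u - u* = -(output gap)/β.
u - u* = -(-7.539)/2.1 = 3.59 percentage points.

3.59 percentage points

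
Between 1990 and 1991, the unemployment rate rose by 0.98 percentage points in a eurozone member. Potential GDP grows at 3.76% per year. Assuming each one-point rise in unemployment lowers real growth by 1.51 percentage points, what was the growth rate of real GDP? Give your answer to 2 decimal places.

Growth-rate Okun's law: g_Y = g_Y* - β × Δu.
g_Y = 3.76 - 1.51 × (0.98) = 3.76 - 1.4798 = 2.2802%, i.e. 2.28% to 2 d.p.

2.28%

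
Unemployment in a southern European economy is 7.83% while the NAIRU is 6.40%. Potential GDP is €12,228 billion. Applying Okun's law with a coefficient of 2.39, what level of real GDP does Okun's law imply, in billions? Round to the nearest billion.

€11,810 billion

Unemployment gap = 7.83 - 6.4 = 1.43 points, so the output gap is -2.39 × 1.43 = -3.4177%.
Actual GDP = 12228 × (1 - 3.4177/100) = 12228 × 0.965823 ≈ 11810 billion.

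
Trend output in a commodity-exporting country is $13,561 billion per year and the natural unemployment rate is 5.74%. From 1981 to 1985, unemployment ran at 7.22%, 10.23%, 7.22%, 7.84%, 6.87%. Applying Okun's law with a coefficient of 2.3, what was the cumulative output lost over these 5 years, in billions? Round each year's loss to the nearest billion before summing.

Year 1981: gap = -2.3 × (7.22 - 5.74) = -3.404%, loss ≈ 13561 × 3.404/100 ≈ 462.
Year 1982: gap = -2.3 × (10.23 - 5.74) = -10.327%, loss ≈ 13561 × 10.327/100 ≈ 1400.
Year 1983: gap = -2.3 × (7.22 - 5.74) = -3.404%, loss ≈ 13561 × 3.404/100 ≈ 462.
Year 1984: gap = -2.3 × (7.84 - 5.74) = -4.83%, loss ≈ 13561 × 4.83/100 ≈ 655.
Year 1985: gap = -2.3 × (6.87 - 5.74) = -2.599%, loss ≈ 13561 × 2.599/100 ≈ 352.
Total lost output = 462 + 1400 + 462 + 655 + 352 = 3331 billion.

$3,331 billion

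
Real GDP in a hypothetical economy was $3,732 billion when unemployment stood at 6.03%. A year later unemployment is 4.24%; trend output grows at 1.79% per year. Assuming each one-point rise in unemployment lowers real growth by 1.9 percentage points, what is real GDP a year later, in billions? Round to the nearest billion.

Δu = 4.24 - 6.03 = -1.79 points.
Okun's law (growth form): g_Y = g_Y* - β × Δu = 1.79 - 1.9 × (-1.79) = 1.79 + 3.401 = 5.191%.
Real GDP in the next year = 3732 × (1 + 5.191/100) = 3732 × 1.05191 ≈ 3926 billion.

$3,926 billion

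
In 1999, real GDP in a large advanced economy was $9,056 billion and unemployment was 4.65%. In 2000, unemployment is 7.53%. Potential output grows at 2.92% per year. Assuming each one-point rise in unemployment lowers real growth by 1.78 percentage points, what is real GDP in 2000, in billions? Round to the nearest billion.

$8,856 billion

Δu = 7.53 - 4.65 = 2.88 points.
Okun's law (growth form): g_Y = g_Y* - β × Δu = 2.92 - 1.78 × (2.88) = 2.92 - 5.1264 = -2.2064%.
Real GDP in the next year = 9056 × (1 - 2.2064/100) = 9056 × 0.977936 ≈ 8856 billion.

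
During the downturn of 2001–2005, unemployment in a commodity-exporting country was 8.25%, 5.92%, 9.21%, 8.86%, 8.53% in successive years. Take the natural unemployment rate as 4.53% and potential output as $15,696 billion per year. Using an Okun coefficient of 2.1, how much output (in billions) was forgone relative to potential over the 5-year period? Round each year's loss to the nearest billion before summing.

Year 2001: gap = -2.1 × (8.25 - 4.53) = -7.812%, loss ≈ 15696 × 7.812/100 ≈ 1226.
Year 2002: gap = -2.1 × (5.92 - 4.53) = -2.919%, loss ≈ 15696 × 2.919/100 ≈ 458.
Year 2003: gap = -2.1 × (9.21 - 4.53) = -9.828%, loss ≈ 15696 × 9.828/100 ≈ 1543.
Year 2004: gap = -2.1 × (8.86 - 4.53) = -9.093%, loss ≈ 15696 × 9.093/100 ≈ 1427.
Year 2005: gap = -2.1 × (8.53 - 4.53) = -8.4%, loss ≈ 15696 × 8.4/100 ≈ 1318.
Total lost output = 1226 + 458 + 1543 + 1427 + 1318 = 5972 billion.

$5,972 billion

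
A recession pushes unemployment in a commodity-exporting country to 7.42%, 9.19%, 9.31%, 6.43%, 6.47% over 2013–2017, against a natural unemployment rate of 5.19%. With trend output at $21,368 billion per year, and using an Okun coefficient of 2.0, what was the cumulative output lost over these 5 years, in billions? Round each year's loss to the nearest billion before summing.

$5,500 billion

Year 2013: gap = -2.0 × (7.42 - 5.19) = -4.46%, loss ≈ 21368 × 4.46/100 ≈ 953.
Year 2014: gap = -2.0 × (9.19 - 5.19) = -8%, loss ≈ 21368 × 8/100 ≈ 1709.
Year 2015: gap = -2.0 × (9.31 - 5.19) = -8.24%, loss ≈ 21368 × 8.24/100 ≈ 1761.
Year 2016: gap = -2.0 × (6.43 - 5.19) = -2.48%, loss ≈ 21368 × 2.48/100 ≈ 530.
Year 2017: gap = -2.0 × (6.47 - 5.19) = -2.56%, loss ≈ 21368 × 2.56/100 ≈ 547.
Total lost output = 953 + 1709 + 1761 + 530 + 547 = 5500 billion.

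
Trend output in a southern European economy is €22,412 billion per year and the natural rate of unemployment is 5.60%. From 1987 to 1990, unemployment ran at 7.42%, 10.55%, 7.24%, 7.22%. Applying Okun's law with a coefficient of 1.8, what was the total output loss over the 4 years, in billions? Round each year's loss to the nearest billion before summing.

€4,047 billion

Year 1987: gap = -1.8 × (7.42 - 5.6) = -3.276%, loss ≈ 22412 × 3.276/100 ≈ 734.
Year 1988: gap = -1.8 × (10.55 - 5.6) = -8.91%, loss ≈ 22412 × 8.91/100 ≈ 1997.
Year 1989: gap = -1.8 × (7.24 - 5.6) = -2.952%, loss ≈ 22412 × 2.952/100 ≈ 662.
Year 1990: gap = -1.8 × (7.22 - 5.6) = -2.916%, loss ≈ 22412 × 2.916/100 ≈ 654.
Total lost output = 734 + 1997 + 662 + 654 = 4047 billion.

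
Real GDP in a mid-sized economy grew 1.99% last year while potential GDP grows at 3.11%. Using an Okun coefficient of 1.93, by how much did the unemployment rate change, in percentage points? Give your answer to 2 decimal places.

Growth-rate Okun's law: g_Y = g_Y* - β × Δu, so Δu = (g_Y* - g_Y)/β.
Δu = (3.11 - 1.99)/1.93 = 1.12/1.93 = 0.58 percentage points.

0.58 percentage points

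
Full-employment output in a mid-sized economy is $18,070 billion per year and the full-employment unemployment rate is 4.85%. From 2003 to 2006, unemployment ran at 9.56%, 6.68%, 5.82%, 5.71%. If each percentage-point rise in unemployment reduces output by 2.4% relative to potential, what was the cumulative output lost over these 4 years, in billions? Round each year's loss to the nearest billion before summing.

$3,631 billion

Year 2003: gap = -2.4 × (9.56 - 4.85) = -11.304%, loss ≈ 18070 × 11.304/100 ≈ 2043.
Year 2004: gap = -2.4 × (6.68 - 4.85) = -4.392%, loss ≈ 18070 × 4.392/100 ≈ 794.
Year 2005: gap = -2.4 × (5.82 - 4.85) = -2.328%, loss ≈ 18070 × 2.328/100 ≈ 421.
Year 2006: gap = -2.4 × (5.71 - 4.85) = -2.064%, loss ≈ 18070 × 2.064/100 ≈ 373.
Total lost output = 2043 + 794 + 421 + 373 = 3631 billion.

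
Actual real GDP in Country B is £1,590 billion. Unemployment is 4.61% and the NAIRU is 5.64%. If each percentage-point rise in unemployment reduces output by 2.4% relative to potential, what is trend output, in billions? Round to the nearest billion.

£1,552 billion

Unemployment gap = 4.61 - 5.64 = -1.03 points, so output gap = -2.4 × (-1.03) = 2.472%.
Since Y = Y* × (1 + gap/100), Y* = 1590/1.02472 ≈ 1552 billion.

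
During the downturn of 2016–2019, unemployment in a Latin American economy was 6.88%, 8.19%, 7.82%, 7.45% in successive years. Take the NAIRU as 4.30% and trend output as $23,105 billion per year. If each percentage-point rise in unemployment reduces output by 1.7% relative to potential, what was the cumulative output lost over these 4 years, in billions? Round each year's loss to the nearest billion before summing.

Year 2016: gap = -1.7 × (6.88 - 4.3) = -4.386%, loss ≈ 23105 × 4.386/100 ≈ 1013.
Year 2017: gap = -1.7 × (8.19 - 4.3) = -6.613%, loss ≈ 23105 × 6.613/100 ≈ 1528.
Year 2018: gap = -1.7 × (7.82 - 4.3) = -5.984%, loss ≈ 23105 × 5.984/100 ≈ 1383.
Year 2019: gap = -1.7 × (7.45 - 4.3) = -5.355%, loss ≈ 23105 × 5.355/100 ≈ 1237.
Total lost output = 1013 + 1528 + 1383 + 1237 = 5161 billion.

$5,161 billion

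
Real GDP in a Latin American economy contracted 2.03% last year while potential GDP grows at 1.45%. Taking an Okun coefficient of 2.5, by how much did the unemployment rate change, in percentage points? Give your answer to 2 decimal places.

1.39 percentage points

Growth-rate Okun's law: g_Y = g_Y* - β × Δu, so Δu = (g_Y* - g_Y)/β.
Δu = (1.45 + 2.03)/2.5 = 3.48/2.5 = 1.39 percentage points.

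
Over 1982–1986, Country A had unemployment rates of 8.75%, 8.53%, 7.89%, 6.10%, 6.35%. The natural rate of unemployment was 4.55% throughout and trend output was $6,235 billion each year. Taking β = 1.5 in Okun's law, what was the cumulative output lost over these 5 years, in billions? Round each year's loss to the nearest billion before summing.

Year 1982: gap = -1.5 × (8.75 - 4.55) = -6.3%, loss ≈ 6235 × 6.3/100 ≈ 393.
Year 1983: gap = -1.5 × (8.53 - 4.55) = -5.97%, loss ≈ 6235 × 5.97/100 ≈ 372.
Year 1984: gap = -1.5 × (7.89 - 4.55) = -5.01%, loss ≈ 6235 × 5.01/100 ≈ 312.
Year 1985: gap = -1.5 × (6.1 - 4.55) = -2.325%, loss ≈ 6235 × 2.325/100 ≈ 145.
Year 1986: gap = -1.5 × (6.35 - 4.55) = -2.7%, loss ≈ 6235 × 2.7/100 ≈ 168.
Total lost output = 393 + 372 + 312 + 145 + 168 = 1390 billion.

$1,390 billion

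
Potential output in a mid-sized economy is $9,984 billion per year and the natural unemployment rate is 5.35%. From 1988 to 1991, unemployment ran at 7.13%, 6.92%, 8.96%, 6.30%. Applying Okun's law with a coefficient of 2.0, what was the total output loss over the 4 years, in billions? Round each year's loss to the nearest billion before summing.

$1,579 billion

Year 1988: gap = -2.0 × (7.13 - 5.35) = -3.56%, loss ≈ 9984 × 3.56/100 ≈ 355.
Year 1989: gap = -2.0 × (6.92 - 5.35) = -3.14%, loss ≈ 9984 × 3.14/100 ≈ 313.
Year 1990: gap = -2.0 × (8.96 - 5.35) = -7.22%, loss ≈ 9984 × 7.22/100 ≈ 721.
Year 1991: gap = -2.0 × (6.3 - 5.35) = -1.9%, loss ≈ 9984 × 1.9/100 ≈ 190.
Total lost output = 355 + 313 + 721 + 190 = 1579 billion.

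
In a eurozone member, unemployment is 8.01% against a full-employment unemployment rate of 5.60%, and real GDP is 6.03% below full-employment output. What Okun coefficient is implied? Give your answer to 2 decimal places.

Okun's law: output gap = -β × (u - u*).
-6.03 = -β × (8.01 - 5.6) = -β × 2.41, so β = 6.03/2.41 = 2.50.

β ≈ 2.50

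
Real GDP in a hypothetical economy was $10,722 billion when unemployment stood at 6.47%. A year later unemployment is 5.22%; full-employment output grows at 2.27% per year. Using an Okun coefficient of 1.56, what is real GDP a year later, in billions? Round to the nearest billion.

$11,174 billion

Δu = 5.22 - 6.47 = -1.25 points.
Okun's law (growth form): g_Y = g_Y* - β × Δu = 2.27 - 1.56 × (-1.25) = 2.27 + 1.95 = 4.22%.
Real GDP in the next year = 10722 × (1 + 4.22/100) = 10722 × 1.0422 ≈ 11174 billion.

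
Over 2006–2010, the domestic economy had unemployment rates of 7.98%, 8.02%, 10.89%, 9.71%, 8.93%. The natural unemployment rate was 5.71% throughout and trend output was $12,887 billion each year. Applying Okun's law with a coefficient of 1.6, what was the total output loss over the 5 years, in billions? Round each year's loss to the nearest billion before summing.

Year 2006: gap = -1.6 × (7.98 - 5.71) = -3.632%, loss ≈ 12887 × 3.632/100 ≈ 468.
Year 2007: gap = -1.6 × (8.02 - 5.71) = -3.696%, loss ≈ 12887 × 3.696/100 ≈ 476.
Year 2008: gap = -1.6 × (10.89 - 5.71) = -8.288%, loss ≈ 12887 × 8.288/100 ≈ 1068.
Year 2009: gap = -1.6 × (9.71 - 5.71) = -6.4%, loss ≈ 12887 × 6.4/100 ≈ 825.
Year 2010: gap = -1.6 × (8.93 - 5.71) = -5.152%, loss ≈ 12887 × 5.152/100 ≈ 664.
Total lost output = 468 + 476 + 1068 + 825 + 664 = 3501 billion.

$3,501 billion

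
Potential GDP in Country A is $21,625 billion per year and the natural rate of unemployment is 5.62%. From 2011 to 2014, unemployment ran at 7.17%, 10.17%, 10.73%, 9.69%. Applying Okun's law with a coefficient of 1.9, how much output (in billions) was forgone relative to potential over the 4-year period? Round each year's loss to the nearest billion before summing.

Year 2011: gap = -1.9 × (7.17 - 5.62) = -2.945%, loss ≈ 21625 × 2.945/100 ≈ 637.
Year 2012: gap = -1.9 × (10.17 - 5.62) = -8.645%, loss ≈ 21625 × 8.645/100 ≈ 1869.
Year 2013: gap = -1.9 × (10.73 - 5.62) = -9.709%, loss ≈ 21625 × 9.709/100 ≈ 2100.
Year 2014: gap = -1.9 × (9.69 - 5.62) = -7.733%, loss ≈ 21625 × 7.733/100 ≈ 1672.
Total lost output = 637 + 1869 + 2100 + 1672 = 6278 billion.

$6,278 billion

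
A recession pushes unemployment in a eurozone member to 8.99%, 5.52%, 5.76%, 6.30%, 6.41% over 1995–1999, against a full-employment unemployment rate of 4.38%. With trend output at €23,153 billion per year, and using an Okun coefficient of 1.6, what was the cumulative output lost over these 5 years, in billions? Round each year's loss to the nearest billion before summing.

€4,104 billion

Year 1995: gap = -1.6 × (8.99 - 4.38) = -7.376%, loss ≈ 23153 × 7.376/100 ≈ 1708.
Year 1996: gap = -1.6 × (5.52 - 4.38) = -1.824%, loss ≈ 23153 × 1.824/100 ≈ 422.
Year 1997: gap = -1.6 × (5.76 - 4.38) = -2.208%, loss ≈ 23153 × 2.208/100 ≈ 511.
Year 1998: gap = -1.6 × (6.3 - 4.38) = -3.072%, loss ≈ 23153 × 3.072/100 ≈ 711.
Year 1999: gap = -1.6 × (6.41 - 4.38) = -3.248%, loss ≈ 23153 × 3.248/100 ≈ 752.
Total lost output = 1708 + 422 + 511 + 711 + 752 = 4104 billion.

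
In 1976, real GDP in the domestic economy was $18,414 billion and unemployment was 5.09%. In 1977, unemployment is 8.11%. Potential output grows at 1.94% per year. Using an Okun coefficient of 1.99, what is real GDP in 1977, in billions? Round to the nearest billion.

Δu = 8.11 - 5.09 = 3.02 points.
Okun's law (growth form): g_Y = g_Y* - β × Δu = 1.94 - 1.99 × (3.02) = 1.94 - 6.0098 = -4.0698%.
Real GDP in the next year = 18414 × (1 - 4.0698/100) = 18414 × 0.959302 ≈ 17665 billion.

$17,665 billion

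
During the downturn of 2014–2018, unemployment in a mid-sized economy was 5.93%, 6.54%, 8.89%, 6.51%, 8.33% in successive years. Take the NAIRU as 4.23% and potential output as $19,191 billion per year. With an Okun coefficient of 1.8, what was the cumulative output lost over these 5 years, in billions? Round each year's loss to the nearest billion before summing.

$5,199 billion

Year 2014: gap = -1.8 × (5.93 - 4.23) = -3.06%, loss ≈ 19191 × 3.06/100 ≈ 587.
Year 2015: gap = -1.8 × (6.54 - 4.23) = -4.158%, loss ≈ 19191 × 4.158/100 ≈ 798.
Year 2016: gap = -1.8 × (8.89 - 4.23) = -8.388%, loss ≈ 19191 × 8.388/100 ≈ 1610.
Year 2017: gap = -1.8 × (6.51 - 4.23) = -4.104%, loss ≈ 19191 × 4.104/100 ≈ 788.
Year 2018: gap = -1.8 × (8.33 - 4.23) = -7.38%, loss ≈ 19191 × 7.38/100 ≈ 1416.
Total lost output = 587 + 798 + 1610 + 788 + 1416 = 5199 billion.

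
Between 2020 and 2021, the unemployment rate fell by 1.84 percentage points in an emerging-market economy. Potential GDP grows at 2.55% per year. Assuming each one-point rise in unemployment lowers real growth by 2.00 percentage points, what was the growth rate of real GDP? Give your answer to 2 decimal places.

Growth-rate Okun's law: g_Y = g_Y* - β × Δu.
g_Y = 2.55 - 2.00 × (-1.84) = 2.55 + 3.68 = 6.23%, i.e. 6.23% to 2 d.p.

6.23%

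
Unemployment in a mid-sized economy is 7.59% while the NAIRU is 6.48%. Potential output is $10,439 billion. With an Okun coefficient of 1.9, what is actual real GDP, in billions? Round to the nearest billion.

$10,219 billion

Unemployment gap = 7.59 - 6.48 = 1.11 points, so the output gap is -1.9 × 1.11 = -2.109%.
Actual GDP = 10439 × (1 - 2.109/100) = 10439 × 0.97891 ≈ 10219 billion.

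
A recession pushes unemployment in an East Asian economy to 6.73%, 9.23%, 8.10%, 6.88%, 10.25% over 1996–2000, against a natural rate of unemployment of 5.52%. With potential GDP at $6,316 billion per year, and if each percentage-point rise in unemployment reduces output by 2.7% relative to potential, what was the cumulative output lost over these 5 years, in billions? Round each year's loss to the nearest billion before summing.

Year 1996: gap = -2.7 × (6.73 - 5.52) = -3.267%, loss ≈ 6316 × 3.267/100 ≈ 206.
Year 1997: gap = -2.7 × (9.23 - 5.52) = -10.017%, loss ≈ 6316 × 10.017/100 ≈ 633.
Year 1998: gap = -2.7 × (8.1 - 5.52) = -6.966%, loss ≈ 6316 × 6.966/100 ≈ 440.
Year 1999: gap = -2.7 × (6.88 - 5.52) = -3.672%, loss ≈ 6316 × 3.672/100 ≈ 232.
Year 2000: gap = -2.7 × (10.25 - 5.52) = -12.771%, loss ≈ 6316 × 12.771/100 ≈ 807.
Total lost output = 206 + 633 + 440 + 232 + 807 = 2318 billion.

$2,318 billion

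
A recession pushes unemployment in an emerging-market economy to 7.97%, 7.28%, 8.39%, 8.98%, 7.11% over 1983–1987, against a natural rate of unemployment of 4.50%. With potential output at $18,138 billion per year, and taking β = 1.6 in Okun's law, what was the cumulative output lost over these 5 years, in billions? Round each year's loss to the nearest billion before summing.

$5,000 billion

Year 1983: gap = -1.6 × (7.97 - 4.5) = -5.552%, loss ≈ 18138 × 5.552/100 ≈ 1007.
Year 1984: gap = -1.6 × (7.28 - 4.5) = -4.448%, loss ≈ 18138 × 4.448/100 ≈ 807.
Year 1985: gap = -1.6 × (8.39 - 4.5) = -6.224%, loss ≈ 18138 × 6.224/100 ≈ 1129.
Year 1986: gap = -1.6 × (8.98 - 4.5) = -7.168%, loss ≈ 18138 × 7.168/100 ≈ 1300.
Year 1987: gap = -1.6 × (7.11 - 4.5) = -4.176%, loss ≈ 18138 × 4.176/100 ≈ 757.
Total lost output = 1007 + 807 + 1129 + 1300 + 757 = 5000 billion.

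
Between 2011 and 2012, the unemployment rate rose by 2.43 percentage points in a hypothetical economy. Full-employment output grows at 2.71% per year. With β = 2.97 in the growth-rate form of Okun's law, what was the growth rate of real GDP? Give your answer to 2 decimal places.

-4.51%

Growth-rate Okun's law: g_Y = g_Y* - β × Δu.
g_Y = 2.71 - 2.97 × (2.43) = 2.71 - 7.2171 = -4.5071%, i.e. -4.51% to 2 d.p.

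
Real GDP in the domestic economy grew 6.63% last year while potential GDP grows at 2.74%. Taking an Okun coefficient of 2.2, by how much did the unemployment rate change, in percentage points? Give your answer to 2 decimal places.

-1.77 percentage points

Growth-rate Okun's law: g_Y = g_Y* - β × Δu, so Δu = (g_Y* - g_Y)/β.
Δu = (2.74 - 6.63)/2.2 = -3.89/2.2 = -1.77 percentage points.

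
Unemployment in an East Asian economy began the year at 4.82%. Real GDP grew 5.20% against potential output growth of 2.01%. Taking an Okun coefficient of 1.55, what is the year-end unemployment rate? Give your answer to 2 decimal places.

2.76%

Growth-rate Okun's law: g_Y = g_Y* - β × Δu, so Δu = (g_Y* - g_Y)/β.
Δu = (2.01 - 5.2)/1.55 = -3.19/1.55 = -2.06 percentage points.
Year-end unemployment = 4.82 - 2.06 = 2.76%.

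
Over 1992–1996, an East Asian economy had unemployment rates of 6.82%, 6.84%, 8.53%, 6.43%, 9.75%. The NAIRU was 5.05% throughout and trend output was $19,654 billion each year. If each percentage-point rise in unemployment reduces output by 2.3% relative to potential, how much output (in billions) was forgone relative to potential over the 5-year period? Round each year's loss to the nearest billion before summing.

$5,931 billion

Year 1992: gap = -2.3 × (6.82 - 5.05) = -4.071%, loss ≈ 19654 × 4.071/100 ≈ 800.
Year 1993: gap = -2.3 × (6.84 - 5.05) = -4.117%, loss ≈ 19654 × 4.117/100 ≈ 809.
Year 1994: gap = -2.3 × (8.53 - 5.05) = -8.004%, loss ≈ 19654 × 8.004/100 ≈ 1573.
Year 1995: gap = -2.3 × (6.43 - 5.05) = -3.174%, loss ≈ 19654 × 3.174/100 ≈ 624.
Year 1996: gap = -2.3 × (9.75 - 5.05) = -10.81%, loss ≈ 19654 × 10.81/100 ≈ 2125.
Total lost output = 800 + 809 + 1573 + 624 + 2125 = 5931 billion.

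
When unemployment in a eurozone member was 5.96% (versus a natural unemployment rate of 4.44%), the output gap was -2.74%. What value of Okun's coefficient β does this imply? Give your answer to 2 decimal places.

Okun's law: output gap = -β × (u - u*).
-2.74 = -β × (5.96 - 4.44) = -β × 1.52, so β = 2.74/1.52 = 1.80.

β ≈ 1.80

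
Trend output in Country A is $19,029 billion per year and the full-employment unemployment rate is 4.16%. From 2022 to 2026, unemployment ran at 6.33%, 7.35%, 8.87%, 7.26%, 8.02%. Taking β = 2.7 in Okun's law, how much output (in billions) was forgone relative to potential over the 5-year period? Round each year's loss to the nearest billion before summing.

Year 2022: gap = -2.7 × (6.33 - 4.16) = -5.859%, loss ≈ 19029 × 5.859/100 ≈ 1115.
Year 2023: gap = -2.7 × (7.35 - 4.16) = -8.613%, loss ≈ 19029 × 8.613/100 ≈ 1639.
Year 2024: gap = -2.7 × (8.87 - 4.16) = -12.717%, loss ≈ 19029 × 12.717/100 ≈ 2420.
Year 2025: gap = -2.7 × (7.26 - 4.16) = -8.37%, loss ≈ 19029 × 8.37/100 ≈ 1593.
Year 2026: gap = -2.7 × (8.02 - 4.16) = -10.422%, loss ≈ 19029 × 10.422/100 ≈ 1983.
Total lost output = 1115 + 1639 + 2420 + 1593 + 1983 = 8750 billion.

$8,750 billion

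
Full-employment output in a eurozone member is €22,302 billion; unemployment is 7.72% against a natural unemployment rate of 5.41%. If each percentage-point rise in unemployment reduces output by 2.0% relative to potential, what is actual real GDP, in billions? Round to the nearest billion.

€21,272 billion

Unemployment gap = 7.72 - 5.41 = 2.31 points, so the output gap is -2 × 2.31 = -4.62%.
Actual GDP = 22302 × (1 - 4.62/100) = 22302 × 0.9538 ≈ 21272 billion.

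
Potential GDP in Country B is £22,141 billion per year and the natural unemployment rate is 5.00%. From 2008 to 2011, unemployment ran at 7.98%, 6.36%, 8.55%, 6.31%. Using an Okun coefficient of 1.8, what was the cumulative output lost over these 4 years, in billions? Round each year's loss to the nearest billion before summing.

£3,667 billion

Year 2008: gap = -1.8 × (7.98 - 5) = -5.364%, loss ≈ 22141 × 5.364/100 ≈ 1188.
Year 2009: gap = -1.8 × (6.36 - 5) = -2.448%, loss ≈ 22141 × 2.448/100 ≈ 542.
Year 2010: gap = -1.8 × (8.55 - 5) = -6.39%, loss ≈ 22141 × 6.39/100 ≈ 1415.
Year 2011: gap = -1.8 × (6.31 - 5) = -2.358%, loss ≈ 22141 × 2.358/100 ≈ 522.
Total lost output = 1188 + 542 + 1415 + 522 = 3667 billion.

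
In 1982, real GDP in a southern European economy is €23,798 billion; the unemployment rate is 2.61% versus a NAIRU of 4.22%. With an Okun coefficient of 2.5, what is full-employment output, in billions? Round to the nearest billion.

€22,877 billion

Unemployment gap = 2.61 - 4.22 = -1.61 points, so output gap = -2.5 × (-1.61) = 4.025%.
Since Y = Y* × (1 + gap/100), Y* = 23798/1.04025 ≈ 22877 billion.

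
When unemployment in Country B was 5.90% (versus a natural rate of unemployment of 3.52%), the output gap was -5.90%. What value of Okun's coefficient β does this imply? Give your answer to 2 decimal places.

Okun's law: output gap = -β × (u - u*).
-5.90 = -β × (5.9 - 3.52) = -β × 2.38, so β = 5.9/2.38 = 2.48.

β ≈ 2.48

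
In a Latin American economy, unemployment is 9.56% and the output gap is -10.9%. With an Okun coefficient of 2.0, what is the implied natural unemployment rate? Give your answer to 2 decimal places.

From Okun's law, u - u* = -(output gap)/β = -(-10.9)/2.0 = 5.45 points.
So u* = 9.56 - 5.45 = 4.11%.

4.11%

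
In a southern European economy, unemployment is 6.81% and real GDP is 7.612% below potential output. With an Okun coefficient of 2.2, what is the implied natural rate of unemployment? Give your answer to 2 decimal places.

3.35%

From Okun's law, u - u* = -(output gap)/β = -(-7.612)/2.2 = 3.46 points.
So u* = 6.81 - 3.46 = 3.35%.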